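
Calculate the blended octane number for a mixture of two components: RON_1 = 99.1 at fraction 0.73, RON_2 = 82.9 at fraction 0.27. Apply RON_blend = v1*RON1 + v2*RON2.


Linear blending: RON_blend = sum(vi * RONi)
Contribution 1: 0.73 * 99.1 = 72.343
Contribution 2: 0.27 * 82.9 = 22.383
RON_blend = 72.343 + 22.383 = 94.726

94.726


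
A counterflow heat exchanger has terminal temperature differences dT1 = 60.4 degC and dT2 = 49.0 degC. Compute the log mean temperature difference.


LMTD = (dT1 - dT2) / ln(dT1/dT2)
= (60.4 - 49.0) / ln(60.4 / 49.0) = 11.4 / 0.209169 = 54.50

54.50 degC


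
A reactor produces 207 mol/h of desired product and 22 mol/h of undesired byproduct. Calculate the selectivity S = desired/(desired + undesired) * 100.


Selectivity = desired / (desired + undesired) * 100
Total products = 207 + 22 = 229 mol/h
S = 207 / 229 * 100
= 0.9039 * 100
= 90.39 %

90.39 %


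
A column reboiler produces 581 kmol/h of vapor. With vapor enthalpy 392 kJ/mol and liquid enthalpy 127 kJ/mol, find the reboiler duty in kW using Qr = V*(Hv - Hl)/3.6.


Qr = 581 * (392 - 127) / 3.6 = 581 * 265 / 3.6 = 42770

42770 kW


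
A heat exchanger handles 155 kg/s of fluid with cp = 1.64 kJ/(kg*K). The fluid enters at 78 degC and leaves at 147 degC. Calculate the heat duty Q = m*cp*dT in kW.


Q = m_dot * cp * delta_T
delta_T = 147 - 78 = 69 K
Q = 155 * 1.64 * 69
= 254.2 * 69
= 17539.8 kW

17539.8 kW


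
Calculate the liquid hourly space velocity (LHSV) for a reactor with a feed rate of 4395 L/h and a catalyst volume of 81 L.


LHSV = volumetric feed rate / catalyst volume
= 4395 L/h / 81 L
= 54.26 h^-1

54.26 h^-1


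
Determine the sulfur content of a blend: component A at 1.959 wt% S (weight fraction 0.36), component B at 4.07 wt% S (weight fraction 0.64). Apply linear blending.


Linear sulfur blending: S_blend = x1*S1 + x2*S2
Contribution 1: 0.36 * 1.959 = 0.70524 wt%
Contribution 2: 0.64 * 4.07 = 2.6048 wt%
S_blend = 0.70524 + 2.6048 = 3.31004

3.31004 wt%


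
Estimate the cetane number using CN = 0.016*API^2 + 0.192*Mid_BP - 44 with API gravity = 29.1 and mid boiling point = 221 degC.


CN = 0.016 * 29.1^2 + 0.192 * 221 - 44
CN = 13.54896 + 42.432 - 44 = 11.98096

11.98096


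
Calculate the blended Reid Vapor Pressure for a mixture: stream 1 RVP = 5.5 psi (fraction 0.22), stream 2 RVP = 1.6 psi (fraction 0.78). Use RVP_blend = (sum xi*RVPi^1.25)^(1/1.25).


Chevron index: RVP_blend = (sum xi*RVPi^1.25)^(1/1.25)
RVP^1.25 terms: 0.22 * 5.5^1.25 + 0.78 * 1.6^1.25 = 3.25661
RVP_blend = 3.25661^(1/1.25) = 2.572

2.572 psi


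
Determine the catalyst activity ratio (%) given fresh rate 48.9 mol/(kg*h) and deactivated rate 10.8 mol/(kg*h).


Activity (%) = (rate_used / rate_fresh) * 100
rate_used = 10.8, rate_fresh = 48.9
= (10.8 / 48.9) * 100
= 0.2209 * 100 = 22.09

22.09 %


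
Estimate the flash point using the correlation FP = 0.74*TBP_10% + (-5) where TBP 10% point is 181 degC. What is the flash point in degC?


FP = 0.74 * 181 + (-5) = 128.94

128.94 degC


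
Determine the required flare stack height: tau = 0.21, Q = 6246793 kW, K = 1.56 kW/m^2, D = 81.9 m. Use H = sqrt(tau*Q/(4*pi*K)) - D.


tau*Q/(4*pi*K) = 0.21 * 6246793 / (4 * pi * 1.56) = 66917.8
sqrt(66917.8) = 258.685
H = 258.685 - 81.9 = 176.8

176.8 m


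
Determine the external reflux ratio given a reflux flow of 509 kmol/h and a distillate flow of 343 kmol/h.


Reflux ratio definition: R = L / D (liquid returned / distillate withdrawn)
L = 509 kmol/h, D = 343 kmol/h
R = 509 / 343 = 1.484

1.484


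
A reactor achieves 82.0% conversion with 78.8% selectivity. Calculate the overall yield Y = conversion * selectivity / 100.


Overall yield = conversion (%) * selectivity (%) / 100
Conversion = 82.0%, Selectivity = 78.8%
Y = 82.0 * 78.8 / 100
= 64.616 %

64.616 %


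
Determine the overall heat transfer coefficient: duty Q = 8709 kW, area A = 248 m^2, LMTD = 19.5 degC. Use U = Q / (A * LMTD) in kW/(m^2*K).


From Q = U*A*LMTD, U = Q / (A * LMTD)
U = 8709 / (248 * 19.5) = 8709 / 4836 = 1.801

1.801 kW/(m^2*K)


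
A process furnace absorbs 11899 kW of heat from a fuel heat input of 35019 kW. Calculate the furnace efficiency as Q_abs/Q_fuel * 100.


Furnace efficiency = Q_absorbed / Q_fuel * 100
= 11899 / 35019 * 100 = 33.98

33.98 %


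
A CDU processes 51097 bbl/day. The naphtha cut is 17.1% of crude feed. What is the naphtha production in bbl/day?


Crude throughput = 51097 bbl/day
Fraction yield = 17.1%
yield = throughput * fraction / 100
yield = 51097 * 17.1 / 100 = 8737.587

8737.587 bbl/day


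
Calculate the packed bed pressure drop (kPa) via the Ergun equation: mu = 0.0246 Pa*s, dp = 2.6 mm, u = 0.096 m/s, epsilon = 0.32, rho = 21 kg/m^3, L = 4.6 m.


dp = 2.6 mm = 0.0026 m
Viscous term = 150*0.0246*0.096*(1-0.32)^2 / (0.0026^2*0.32^3) = 739467
Inertial term = 1.75*21*0.096^2*(1-0.32) / (0.0026*0.32^3) = 2703.25
dP/L = 739467 + 2703.25 = 742170 Pa/m
dP = 742170 * 4.6 / 1000 = 3414 kPa

3414 kPa


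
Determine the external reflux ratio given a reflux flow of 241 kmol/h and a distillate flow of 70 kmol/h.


Reflux ratio definition: R = L / D (liquid returned / distillate withdrawn)
L = 241 kmol/h, D = 70 kmol/h
R = 241 / 70 = 3.443

3.443


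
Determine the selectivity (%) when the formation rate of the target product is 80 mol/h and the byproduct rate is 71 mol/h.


Selectivity = desired / (desired + undesired) * 100
Total products = 80 + 71 = 151 mol/h
S = 80 / 151 * 100
= 0.5298 * 100
= 52.98 %

52.98 %


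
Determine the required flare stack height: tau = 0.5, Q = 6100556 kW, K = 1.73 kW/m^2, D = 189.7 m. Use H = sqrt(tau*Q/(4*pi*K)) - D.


tau*Q/(4*pi*K) = 0.5 * 6100556 / (4 * pi * 1.73) = 140308
sqrt(140308) = 374.577
H = 374.577 - 189.7 = 184.9

184.9 m


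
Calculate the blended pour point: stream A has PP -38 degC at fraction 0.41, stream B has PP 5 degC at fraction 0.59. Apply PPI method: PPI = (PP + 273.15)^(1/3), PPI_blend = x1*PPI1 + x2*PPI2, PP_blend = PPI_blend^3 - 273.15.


PPI_1 = (-38 + 273.15)^(1/3) = 6.172318
PPI_2 = (5 + 273.15)^(1/3) = 6.527693
PPI_blend = 0.41 * 6.172318 + 0.59 * 6.527693 = 6.381989
PP_blend = 6.381989^3 - 273.15 = 259.937 - 273.15 = -13.21

-13.21 degC


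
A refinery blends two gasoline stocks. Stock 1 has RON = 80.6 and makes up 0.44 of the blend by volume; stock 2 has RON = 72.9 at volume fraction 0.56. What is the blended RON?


Linear blending: RON_blend = sum(vi * RONi)
Contribution 1: 0.44 * 80.6 = 35.464
Contribution 2: 0.56 * 72.9 = 40.824
RON_blend = 35.464 + 40.824 = 76.288

76.288


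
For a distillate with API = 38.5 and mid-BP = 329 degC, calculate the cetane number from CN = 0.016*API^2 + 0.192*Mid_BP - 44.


CN = 0.016 * 38.5^2 + 0.192 * 329 - 44
CN = 23.716 + 63.168 - 44 = 42.884

42.884


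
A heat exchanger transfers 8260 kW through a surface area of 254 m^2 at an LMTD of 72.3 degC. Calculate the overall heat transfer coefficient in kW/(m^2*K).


From Q = U*A*LMTD, U = Q / (A * LMTD)
U = 8260 / (254 * 72.3) = 8260 / 18364.2 = 0.4498

0.4498 kW/(m^2*K)


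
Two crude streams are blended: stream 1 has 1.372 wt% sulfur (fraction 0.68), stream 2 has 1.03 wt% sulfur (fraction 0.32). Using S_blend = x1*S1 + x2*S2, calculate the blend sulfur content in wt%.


Linear sulfur blending: S_blend = x1*S1 + x2*S2
Contribution 1: 0.68 * 1.372 = 0.93296 wt%
Contribution 2: 0.32 * 1.03 = 0.3296 wt%
S_blend = 0.93296 + 0.3296 = 1.26256

1.26256 wt%


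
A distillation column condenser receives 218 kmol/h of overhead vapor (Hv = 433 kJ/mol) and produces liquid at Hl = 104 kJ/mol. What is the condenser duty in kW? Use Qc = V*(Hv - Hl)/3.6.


Qc = 218 * (433 - 104) / 3.6 = 218 * 329 / 3.6 = 19920

19920 kW


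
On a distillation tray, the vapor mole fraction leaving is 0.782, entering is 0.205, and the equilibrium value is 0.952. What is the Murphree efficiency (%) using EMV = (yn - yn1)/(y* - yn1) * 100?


Murphree vapor efficiency: EMV = (y_n - y_(n-1)) / (y*_n - y_(n-1)) * 100
EMV = (0.782 - 0.205) / (0.952 - 0.205) * 100 = 0.577 / 0.747 * 100 = 77.24

77.24 %


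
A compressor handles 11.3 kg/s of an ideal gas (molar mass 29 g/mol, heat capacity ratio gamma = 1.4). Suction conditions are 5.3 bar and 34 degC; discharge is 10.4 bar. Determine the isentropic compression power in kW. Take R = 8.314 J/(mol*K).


Isentropic work: W = m*(gamma/(gamma-1))*(R*T1/MW)*((P2/P1)^((gamma-1)/gamma) - 1)
T1 = 34 + 273.15 = 307.15 K
Pressure ratio = 10.4 / 5.3 = 1.96226
Exponent = (1.4 - 1)/1.4 = 0.285714
(P2/P1)^exp - 1 = 1.96226^0.285714 - 1 = 0.212396
W = 11.3 * 1.4 / 0.4 * 8.314 * 307.15 / 29 * 0.212396 = 739.7

739.7 kW


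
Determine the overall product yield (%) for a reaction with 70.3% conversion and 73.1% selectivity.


Overall yield = conversion (%) * selectivity (%) / 100
Conversion = 70.3%, Selectivity = 73.1%
Y = 70.3 * 73.1 / 100
= 51.3893 %

51.3893 %


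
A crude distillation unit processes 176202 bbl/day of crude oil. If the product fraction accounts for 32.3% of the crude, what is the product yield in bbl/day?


Crude throughput = 176202 bbl/day
Fraction yield = 32.3%
yield = throughput * fraction / 100
yield = 176202 * 32.3 / 100 = 56913.246

56913.246 bbl/day


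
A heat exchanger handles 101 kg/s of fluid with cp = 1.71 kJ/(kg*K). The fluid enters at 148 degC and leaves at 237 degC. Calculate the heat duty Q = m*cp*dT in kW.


Q = m_dot * cp * delta_T
delta_T = 237 - 148 = 89 K
Q = 101 * 1.71 * 89
= 172.71 * 89
= 15371.19 kW

15371.19 kW


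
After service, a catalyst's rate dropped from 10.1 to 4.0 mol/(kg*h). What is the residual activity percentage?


Activity (%) = (rate_used / rate_fresh) * 100
rate_used = 4.0, rate_fresh = 10.1
= (4.0 / 10.1) * 100
= 0.3960 * 100 = 39.60

39.60 %


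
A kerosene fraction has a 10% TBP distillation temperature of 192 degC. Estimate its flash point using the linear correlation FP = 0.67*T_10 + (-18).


FP = 0.67 * 192 + (-18) = 110.64

110.64 degC


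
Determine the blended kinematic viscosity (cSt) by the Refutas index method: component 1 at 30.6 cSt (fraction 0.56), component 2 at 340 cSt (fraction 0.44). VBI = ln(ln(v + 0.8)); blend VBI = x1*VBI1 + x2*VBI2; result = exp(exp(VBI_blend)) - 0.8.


Refutas method: VBN_i = 14.534*ln(ln(visc_i + 0.8)) + 10.975, blended linearly by mass fraction; since VBN is linear in VBI_i = ln(ln(visc_i + 0.8)) and the fractions sum to 1, blend VBI directly: visc = exp(exp(VBI_blend)) - 0.8
VBI_1 = ln(ln(30.6 + 0.8)) = 1.23745
VBI_2 = ln(ln(340 + 0.8)) = 1.76324
VBI_blend = 0.56 * 1.23745 + 0.44 * 1.76324 = 1.4688
visc_blend = exp(exp(1.4688)) - 0.8 = 76.22

76.22 cSt


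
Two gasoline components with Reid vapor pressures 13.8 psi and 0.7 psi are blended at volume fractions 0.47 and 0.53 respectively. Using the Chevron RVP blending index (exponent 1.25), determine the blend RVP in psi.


Chevron index: RVP_blend = (sum xi*RVPi^1.25)^(1/1.25)
RVP^1.25 terms: 0.47 * 13.8^1.25 + 0.53 * 0.7^1.25 = 12.8404
RVP_blend = 12.8404^(1/1.25) = 7.707

7.707 psi


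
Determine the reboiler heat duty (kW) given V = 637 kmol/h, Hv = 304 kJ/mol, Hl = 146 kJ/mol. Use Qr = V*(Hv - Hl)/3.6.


Qr = 637 * (304 - 146) / 3.6 = 637 * 158 / 3.6 = 27960

27960 kW


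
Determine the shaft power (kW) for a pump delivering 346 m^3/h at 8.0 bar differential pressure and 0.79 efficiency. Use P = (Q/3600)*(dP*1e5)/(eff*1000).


Q = 346 / 3600 = 0.0961111 m^3/s
P = 0.0961111 * (8.0 * 1e5) / 0.79 / 1000 = 97.33

97.33 kW


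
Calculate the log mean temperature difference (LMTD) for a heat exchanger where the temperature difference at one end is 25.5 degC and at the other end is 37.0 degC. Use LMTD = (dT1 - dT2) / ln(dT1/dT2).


LMTD = (dT1 - dT2) / ln(dT1/dT2)
= (25.5 - 37.0) / ln(25.5 / 37.0) = -11.5 / -0.372239 = 30.89

30.89 degC


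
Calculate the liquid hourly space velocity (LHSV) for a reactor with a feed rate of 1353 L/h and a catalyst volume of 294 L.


LHSV = volumetric feed rate / catalyst volume
= 1353 L/h / 294 L
= 4.602 h^-1

4.602 h^-1


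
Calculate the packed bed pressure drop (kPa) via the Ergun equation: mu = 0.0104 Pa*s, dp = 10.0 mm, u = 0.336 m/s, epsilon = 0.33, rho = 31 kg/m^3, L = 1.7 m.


dp = 10.0 mm = 0.01 m
Viscous term = 150*0.0104*0.336*(1-0.33)^2 / (0.01^2*0.33^3) = 65474.4
Inertial term = 1.75*31*0.336^2*(1-0.33) / (0.01*0.33^3) = 11418.6
dP/L = 65474.4 + 11418.6 = 76893 Pa/m
dP = 76893 * 1.7 / 1000 = 130.7 kPa

130.7 kPa


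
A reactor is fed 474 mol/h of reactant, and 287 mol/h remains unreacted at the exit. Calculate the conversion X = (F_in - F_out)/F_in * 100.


X = (F_in - F_out) / F_in * 100
Moles reacted = 474 - 287 = 187
X = 187 / 474 * 100
= 0.3945 * 100
= 39.45 %

39.45 %


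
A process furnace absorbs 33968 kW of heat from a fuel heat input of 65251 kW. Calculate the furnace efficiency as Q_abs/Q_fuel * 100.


Furnace efficiency = Q_absorbed / Q_fuel * 100
= 33968 / 65251 * 100 = 52.06

52.06 %


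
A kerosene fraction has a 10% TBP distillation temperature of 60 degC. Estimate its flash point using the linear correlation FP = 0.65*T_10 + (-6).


FP = 0.65 * 60 + (-6) = 33

33 degC


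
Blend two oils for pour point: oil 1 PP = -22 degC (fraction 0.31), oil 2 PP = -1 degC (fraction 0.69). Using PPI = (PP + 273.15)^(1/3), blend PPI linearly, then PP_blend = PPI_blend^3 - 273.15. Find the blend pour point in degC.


PPI_1 = (-22 + 273.15)^(1/3) = 6.30925
PPI_2 = (-1 + 273.15)^(1/3) = 6.480414
PPI_blend = 0.31 * 6.30925 + 0.69 * 6.480414 = 6.427353
PP_blend = 6.427353^3 - 273.15 = 265.5195 - 273.15 = -7.63

-7.63 degC


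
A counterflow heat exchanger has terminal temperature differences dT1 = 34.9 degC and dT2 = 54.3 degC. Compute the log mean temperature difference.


LMTD = (dT1 - dT2) / ln(dT1/dT2)
= (34.9 - 54.3) / ln(34.9 / 54.3) = -19.4 / -0.442037 = 43.89

43.89 degC


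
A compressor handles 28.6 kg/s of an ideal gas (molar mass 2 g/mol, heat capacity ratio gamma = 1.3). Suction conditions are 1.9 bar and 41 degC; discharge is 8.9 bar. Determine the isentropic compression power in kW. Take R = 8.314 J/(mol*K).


Isentropic work: W = m*(gamma/(gamma-1))*(R*T1/MW)*((P2/P1)^((gamma-1)/gamma) - 1)
T1 = 41 + 273.15 = 314.15 K
Pressure ratio = 8.9 / 1.9 = 4.68421
Exponent = (1.3 - 1)/1.3 = 0.230769
(P2/P1)^exp - 1 = 4.68421^0.230769 - 1 = 0.428111
W = 28.6 * 1.3 / 0.3 * 8.314 * 314.15 / 2 * 0.428111 = 69290

69290 kW


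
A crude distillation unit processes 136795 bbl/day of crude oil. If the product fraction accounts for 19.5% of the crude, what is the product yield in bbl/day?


Crude throughput = 136795 bbl/day
Fraction yield = 19.5%
yield = throughput * fraction / 100
yield = 136795 * 19.5 / 100 = 26675.025

26675.025 bbl/day


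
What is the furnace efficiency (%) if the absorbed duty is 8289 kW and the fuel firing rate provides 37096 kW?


Furnace efficiency = Q_absorbed / Q_fuel * 100
= 8289 / 37096 * 100 = 22.34

22.34 %


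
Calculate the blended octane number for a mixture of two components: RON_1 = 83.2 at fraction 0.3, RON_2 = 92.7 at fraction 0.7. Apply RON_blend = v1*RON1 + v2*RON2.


Linear blending: RON_blend = sum(vi * RONi)
Contribution 1: 0.3 * 83.2 = 24.96
Contribution 2: 0.7 * 92.7 = 64.89
RON_blend = 24.96 + 64.89 = 89.85

89.85


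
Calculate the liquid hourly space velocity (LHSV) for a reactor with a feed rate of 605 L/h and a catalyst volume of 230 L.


LHSV = volumetric feed rate / catalyst volume
= 605 L/h / 230 L
= 2.630 h^-1

2.630 h^-1


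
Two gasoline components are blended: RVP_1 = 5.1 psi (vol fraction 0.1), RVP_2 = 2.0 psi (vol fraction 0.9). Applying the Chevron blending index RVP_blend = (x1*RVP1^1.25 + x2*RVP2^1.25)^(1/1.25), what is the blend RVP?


Chevron index: RVP_blend = (sum xi*RVPi^1.25)^(1/1.25)
RVP^1.25 terms: 0.1 * 5.1^1.25 + 0.9 * 2.0^1.25 = 2.90699
RVP_blend = 2.90699^(1/1.25) = 2.348

2.348 psi


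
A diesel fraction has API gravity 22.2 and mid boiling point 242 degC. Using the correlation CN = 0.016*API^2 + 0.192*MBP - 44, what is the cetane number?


CN = 0.016 * 22.2^2 + 0.192 * 242 - 44
CN = 7.88544 + 46.464 - 44 = 10.34944

10.34944


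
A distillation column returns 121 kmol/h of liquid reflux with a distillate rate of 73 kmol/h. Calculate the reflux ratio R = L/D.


Reflux ratio definition: R = L / D (liquid returned / distillate withdrawn)
L = 121 kmol/h, D = 73 kmol/h
R = 121 / 73 = 1.658

1.658


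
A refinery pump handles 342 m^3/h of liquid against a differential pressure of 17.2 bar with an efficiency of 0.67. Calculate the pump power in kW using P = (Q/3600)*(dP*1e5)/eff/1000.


Q = 342 / 3600 = 0.095 m^3/s
P = 0.095 * (17.2 * 1e5) / 0.67 / 1000 = 243.9

243.9 kW


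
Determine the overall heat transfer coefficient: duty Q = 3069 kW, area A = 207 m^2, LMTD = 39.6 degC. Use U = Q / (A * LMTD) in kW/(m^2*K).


From Q = U*A*LMTD, U = Q / (A * LMTD)
U = 3069 / (207 * 39.6) = 3069 / 8197.2 = 0.3744

0.3744 kW/(m^2*K)


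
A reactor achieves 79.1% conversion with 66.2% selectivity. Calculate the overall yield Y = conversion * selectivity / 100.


Overall yield = conversion (%) * selectivity (%) / 100
Conversion = 79.1%, Selectivity = 66.2%
Y = 79.1 * 66.2 / 100
= 52.3642 %

52.3642 %


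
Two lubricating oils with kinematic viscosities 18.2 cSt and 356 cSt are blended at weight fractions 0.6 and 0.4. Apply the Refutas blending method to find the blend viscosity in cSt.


Refutas method: VBN_i = 14.534*ln(ln(visc_i + 0.8)) + 10.975, blended linearly by mass fraction; since VBN is linear in VBI_i = ln(ln(visc_i + 0.8)) and the fractions sum to 1, blend VBI directly: visc = exp(exp(VBI_blend)) - 0.8
VBI_1 = ln(ln(18.2 + 0.8)) = 1.07992
VBI_2 = ln(ln(356 + 0.8)) = 1.77108
VBI_blend = 0.6 * 1.07992 + 0.4 * 1.77108 = 1.35638
visc_blend = exp(exp(1.35638)) - 0.8 = 47.73

47.73 cSt


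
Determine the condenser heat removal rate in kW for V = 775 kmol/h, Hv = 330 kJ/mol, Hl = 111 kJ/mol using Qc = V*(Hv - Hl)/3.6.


Qc = 775 * (330 - 111) / 3.6 = 775 * 219 / 3.6 = 47150

47150 kW


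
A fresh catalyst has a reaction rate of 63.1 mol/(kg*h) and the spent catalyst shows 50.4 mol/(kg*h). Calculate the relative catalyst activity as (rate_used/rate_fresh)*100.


Activity (%) = (rate_used / rate_fresh) * 100
rate_used = 50.4, rate_fresh = 63.1
= (50.4 / 63.1) * 100
= 0.7987 * 100 = 79.87

79.87 %


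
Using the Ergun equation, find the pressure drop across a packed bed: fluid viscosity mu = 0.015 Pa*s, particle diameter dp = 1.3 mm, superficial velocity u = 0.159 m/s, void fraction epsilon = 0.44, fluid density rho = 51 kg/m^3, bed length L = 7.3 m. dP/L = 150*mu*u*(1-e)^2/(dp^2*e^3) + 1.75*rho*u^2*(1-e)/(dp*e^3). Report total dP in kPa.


dp = 1.3 mm = 0.0013 m
Viscous term = 150*0.015*0.159*(1-0.44)^2 / (0.0013^2*0.44^3) = 779311
Inertial term = 1.75*51*0.159^2*(1-0.44) / (0.0013*0.44^3) = 11410.1
dP/L = 779311 + 11410.1 = 790721 Pa/m
dP = 790721 * 7.3 / 1000 = 5772 kPa

5772 kPa


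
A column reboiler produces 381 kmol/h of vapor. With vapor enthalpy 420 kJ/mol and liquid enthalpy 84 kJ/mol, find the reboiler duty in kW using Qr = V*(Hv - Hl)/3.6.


Qr = 381 * (420 - 84) / 3.6 = 381 * 336 / 3.6 = 35560

35560 kW


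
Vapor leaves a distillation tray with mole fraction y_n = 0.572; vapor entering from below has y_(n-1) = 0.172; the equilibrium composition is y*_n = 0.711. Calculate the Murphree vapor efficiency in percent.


Murphree vapor efficiency: EMV = (y_n - y_(n-1)) / (y*_n - y_(n-1)) * 100
EMV = (0.572 - 0.172) / (0.711 - 0.172) * 100 = 0.4 / 0.539 * 100 = 74.21

74.21 %


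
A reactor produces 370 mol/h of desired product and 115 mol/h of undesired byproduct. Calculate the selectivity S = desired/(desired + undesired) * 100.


Selectivity = desired / (desired + undesired) * 100
Total products = 370 + 115 = 485 mol/h
S = 370 / 485 * 100
= 0.7629 * 100
= 76.29 %

76.29 %


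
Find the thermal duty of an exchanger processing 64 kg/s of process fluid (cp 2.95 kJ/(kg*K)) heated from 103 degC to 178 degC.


Q = m_dot * cp * delta_T
delta_T = 178 - 103 = 75 K
Q = 64 * 2.95 * 75
= 188.8 * 75
= 14160 kW

14160 kW


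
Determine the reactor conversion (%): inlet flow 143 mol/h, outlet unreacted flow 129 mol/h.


X = (F_in - F_out) / F_in * 100
Moles reacted = 143 - 129 = 14
X = 14 / 143 * 100
= 0.09790 * 100
= 9.790 %

9.790 %


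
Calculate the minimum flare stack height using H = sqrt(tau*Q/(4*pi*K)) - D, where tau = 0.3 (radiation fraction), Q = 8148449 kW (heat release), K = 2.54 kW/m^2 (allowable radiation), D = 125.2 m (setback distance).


tau*Q/(4*pi*K) = 0.3 * 8148449 / (4 * pi * 2.54) = 76586.6
sqrt(76586.6) = 276.743
H = 276.743 - 125.2 = 151.5

151.5 m


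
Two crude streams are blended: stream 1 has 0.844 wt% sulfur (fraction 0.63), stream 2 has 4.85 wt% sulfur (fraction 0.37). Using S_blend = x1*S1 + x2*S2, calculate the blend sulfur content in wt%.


Linear sulfur blending: S_blend = x1*S1 + x2*S2
Contribution 1: 0.63 * 0.844 = 0.53172 wt%
Contribution 2: 0.37 * 4.85 = 1.7945 wt%
S_blend = 0.53172 + 1.7945 = 2.32622

2.32622 wt%


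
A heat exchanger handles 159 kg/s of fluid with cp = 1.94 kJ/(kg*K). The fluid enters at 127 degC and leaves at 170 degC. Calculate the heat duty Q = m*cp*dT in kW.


Q = m_dot * cp * delta_T
delta_T = 170 - 127 = 43 K
Q = 159 * 1.94 * 43
= 308.46 * 43
= 13263.78 kW

13263.78 kW


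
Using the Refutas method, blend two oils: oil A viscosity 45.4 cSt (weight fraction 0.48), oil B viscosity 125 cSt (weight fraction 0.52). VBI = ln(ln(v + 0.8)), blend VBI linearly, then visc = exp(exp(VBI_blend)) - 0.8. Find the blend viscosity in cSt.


Refutas method: VBN_i = 14.534*ln(ln(visc_i + 0.8)) + 10.975, blended linearly by mass fraction; since VBN is linear in VBI_i = ln(ln(visc_i + 0.8)) and the fractions sum to 1, blend VBI directly: visc = exp(exp(VBI_blend)) - 0.8
VBI_1 = ln(ln(45.4 + 0.8)) = 1.34364
VBI_2 = ln(ln(125 + 0.8)) = 1.57582
VBI_blend = 0.48 * 1.34364 + 0.52 * 1.57582 = 1.46437
visc_blend = exp(exp(1.46437)) - 0.8 = 74.75

74.75 cSt


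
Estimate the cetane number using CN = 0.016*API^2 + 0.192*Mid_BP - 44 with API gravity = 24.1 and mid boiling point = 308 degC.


CN = 0.016 * 24.1^2 + 0.192 * 308 - 44
CN = 9.29296 + 59.136 - 44 = 24.42896

24.42896


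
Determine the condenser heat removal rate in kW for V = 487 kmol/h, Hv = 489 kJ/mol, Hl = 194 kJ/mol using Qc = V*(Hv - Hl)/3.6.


Qc = 487 * (489 - 194) / 3.6 = 487 * 295 / 3.6 = 39910

39910 kW


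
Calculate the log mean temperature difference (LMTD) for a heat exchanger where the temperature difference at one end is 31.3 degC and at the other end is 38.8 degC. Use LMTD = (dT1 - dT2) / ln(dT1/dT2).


LMTD = (dT1 - dT2) / ln(dT1/dT2)
= (31.3 - 38.8) / ln(31.3 / 38.8) = -7.5 / -0.214802 = 34.92

34.92 degC


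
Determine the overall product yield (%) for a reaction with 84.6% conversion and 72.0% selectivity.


Overall yield = conversion (%) * selectivity (%) / 100
Conversion = 84.6%, Selectivity = 72.0%
Y = 84.6 * 72.0 / 100
= 60.912 %

60.912 %


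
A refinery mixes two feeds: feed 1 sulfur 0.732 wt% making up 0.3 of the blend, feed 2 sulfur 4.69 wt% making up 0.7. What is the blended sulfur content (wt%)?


Linear sulfur blending: S_blend = x1*S1 + x2*S2
Contribution 1: 0.3 * 0.732 = 0.2196 wt%
Contribution 2: 0.7 * 4.69 = 3.283 wt%
S_blend = 0.2196 + 3.283 = 3.5026

3.5026 wt%


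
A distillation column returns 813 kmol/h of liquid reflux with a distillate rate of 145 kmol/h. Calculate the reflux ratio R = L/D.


Reflux ratio definition: R = L / D (liquid returned / distillate withdrawn)
L = 813 kmol/h, D = 145 kmol/h
R = 813 / 145 = 5.607

5.607


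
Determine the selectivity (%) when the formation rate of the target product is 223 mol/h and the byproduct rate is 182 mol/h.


Selectivity = desired / (desired + undesired) * 100
Total products = 223 + 182 = 405 mol/h
S = 223 / 405 * 100
= 0.5506 * 100
= 55.06 %

55.06 %


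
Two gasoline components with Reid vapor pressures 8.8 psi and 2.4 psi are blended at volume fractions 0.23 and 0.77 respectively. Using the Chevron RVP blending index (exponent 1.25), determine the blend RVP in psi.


Chevron index: RVP_blend = (sum xi*RVPi^1.25)^(1/1.25)
RVP^1.25 terms: 0.23 * 8.8^1.25 + 0.77 * 2.4^1.25 = 5.78617
RVP_blend = 5.78617^(1/1.25) = 4.073

4.073 psi


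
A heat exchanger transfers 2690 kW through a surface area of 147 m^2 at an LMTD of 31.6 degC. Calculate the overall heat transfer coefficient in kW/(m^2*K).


From Q = U*A*LMTD, U = Q / (A * LMTD)
U = 2690 / (147 * 31.6) = 2690 / 4645.2 = 0.5791

0.5791 kW/(m^2*K)


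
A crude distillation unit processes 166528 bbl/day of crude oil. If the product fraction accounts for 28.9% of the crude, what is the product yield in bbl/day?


Crude throughput = 166528 bbl/day
Fraction yield = 28.9%
yield = throughput * fraction / 100
yield = 166528 * 28.9 / 100 = 48126.592

48126.592 bbl/day


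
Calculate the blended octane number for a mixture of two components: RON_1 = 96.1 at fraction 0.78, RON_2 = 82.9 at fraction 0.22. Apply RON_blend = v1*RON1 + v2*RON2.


Linear blending: RON_blend = sum(vi * RONi)
Contribution 1: 0.78 * 96.1 = 74.958
Contribution 2: 0.22 * 82.9 = 18.238
RON_blend = 74.958 + 18.238 = 93.196

93.196


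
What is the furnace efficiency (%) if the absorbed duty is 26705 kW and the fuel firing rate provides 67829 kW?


Furnace efficiency = Q_absorbed / Q_fuel * 100
= 26705 / 67829 * 100 = 39.37

39.37 %


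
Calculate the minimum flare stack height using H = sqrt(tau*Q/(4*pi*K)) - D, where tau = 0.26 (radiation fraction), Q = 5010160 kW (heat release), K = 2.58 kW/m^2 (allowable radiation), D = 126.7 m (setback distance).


tau*Q/(4*pi*K) = 0.26 * 5010160 / (4 * pi * 2.58) = 40178.7
sqrt(40178.7) = 200.446
H = 200.446 - 126.7 = 73.75

73.75 m


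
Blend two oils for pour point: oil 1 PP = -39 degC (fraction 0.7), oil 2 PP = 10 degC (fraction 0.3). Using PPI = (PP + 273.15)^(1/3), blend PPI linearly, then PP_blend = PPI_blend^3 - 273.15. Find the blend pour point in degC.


PPI_1 = (-39 + 273.15)^(1/3) = 6.163557
PPI_2 = (10 + 273.15)^(1/3) = 6.566574
PPI_blend = 0.7 * 6.163557 + 0.3 * 6.566574 = 6.284462
PP_blend = 6.284462^3 - 273.15 = 248.2014 - 273.15 = -24.95

-24.95 degC


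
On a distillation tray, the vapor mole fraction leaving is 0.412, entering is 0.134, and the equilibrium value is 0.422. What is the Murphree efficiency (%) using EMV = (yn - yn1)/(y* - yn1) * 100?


Murphree vapor efficiency: EMV = (y_n - y_(n-1)) / (y*_n - y_(n-1)) * 100
EMV = (0.412 - 0.134) / (0.422 - 0.134) * 100 = 0.278 / 0.288 * 100 = 96.53

96.53 %


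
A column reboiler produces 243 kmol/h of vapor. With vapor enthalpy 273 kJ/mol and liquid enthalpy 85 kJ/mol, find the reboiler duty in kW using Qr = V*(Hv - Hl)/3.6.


Qr = 243 * (273 - 85) / 3.6 = 243 * 188 / 3.6 = 12690

12690 kW


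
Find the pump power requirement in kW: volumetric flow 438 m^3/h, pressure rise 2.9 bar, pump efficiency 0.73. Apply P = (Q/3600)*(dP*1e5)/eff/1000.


Q = 438 / 3600 = 0.121667 m^3/s
P = 0.121667 * (2.9 * 1e5) / 0.73 / 1000 = 48.33

48.33 kW


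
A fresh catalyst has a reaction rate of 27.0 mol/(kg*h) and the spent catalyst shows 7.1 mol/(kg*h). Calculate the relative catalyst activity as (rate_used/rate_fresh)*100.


Activity (%) = (rate_used / rate_fresh) * 100
rate_used = 7.1, rate_fresh = 27.0
= (7.1 / 27.0) * 100
= 0.2630 * 100 = 26.30

26.30 %


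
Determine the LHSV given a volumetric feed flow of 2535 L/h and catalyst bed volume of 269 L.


LHSV = volumetric feed rate / catalyst volume
= 2535 L/h / 269 L
= 9.424 h^-1

9.424 h^-1


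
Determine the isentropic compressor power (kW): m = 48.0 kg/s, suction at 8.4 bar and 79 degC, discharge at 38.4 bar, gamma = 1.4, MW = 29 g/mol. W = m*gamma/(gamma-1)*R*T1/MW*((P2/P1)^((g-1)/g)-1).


Isentropic work: W = m*(gamma/(gamma-1))*(R*T1/MW)*((P2/P1)^((gamma-1)/gamma) - 1)
T1 = 79 + 273.15 = 352.15 K
Pressure ratio = 38.4 / 8.4 = 4.57143
Exponent = (1.4 - 1)/1.4 = 0.285714
(P2/P1)^exp - 1 = 4.57143^0.285714 - 1 = 0.543783
W = 48.0 * 1.4 / 0.4 * 8.314 * 352.15 / 29 * 0.543783 = 9223

9223 kW


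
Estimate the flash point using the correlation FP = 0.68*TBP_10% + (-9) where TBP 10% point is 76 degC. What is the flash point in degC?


FP = 0.68 * 76 + (-9) = 42.68

42.68 degC


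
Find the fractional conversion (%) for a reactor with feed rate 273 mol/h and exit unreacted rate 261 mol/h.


X = (F_in - F_out) / F_in * 100
Moles reacted = 273 - 261 = 12
X = 12 / 273 * 100
= 0.04396 * 100
= 4.396 %

4.396 %


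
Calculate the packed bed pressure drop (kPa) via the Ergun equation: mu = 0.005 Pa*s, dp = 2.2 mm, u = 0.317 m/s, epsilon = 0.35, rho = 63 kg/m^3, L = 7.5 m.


dp = 2.2 mm = 0.0022 m
Viscous term = 150*0.005*0.317*(1-0.35)^2 / (0.0022^2*0.35^3) = 484058
Inertial term = 1.75*63*0.317^2*(1-0.35) / (0.0022*0.35^3) = 76345.5
dP/L = 484058 + 76345.5 = 560404 Pa/m
dP = 560404 * 7.5 / 1000 = 4203 kPa

4203 kPa


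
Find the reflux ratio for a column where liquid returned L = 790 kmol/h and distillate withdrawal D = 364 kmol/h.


Reflux ratio definition: R = L / D (liquid returned / distillate withdrawn)
L = 790 kmol/h, D = 364 kmol/h
R = 790 / 364 = 2.170

2.170


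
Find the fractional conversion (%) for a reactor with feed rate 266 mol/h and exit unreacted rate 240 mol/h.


X = (F_in - F_out) / F_in * 100
Moles reacted = 266 - 240 = 26
X = 26 / 266 * 100
= 0.09774 * 100
= 9.774 %

9.774 %


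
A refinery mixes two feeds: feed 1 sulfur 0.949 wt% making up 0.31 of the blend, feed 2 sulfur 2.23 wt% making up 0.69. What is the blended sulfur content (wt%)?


Linear sulfur blending: S_blend = x1*S1 + x2*S2
Contribution 1: 0.31 * 0.949 = 0.29419 wt%
Contribution 2: 0.69 * 2.23 = 1.5387 wt%
S_blend = 0.29419 + 1.5387 = 1.83289

1.83289 wt%


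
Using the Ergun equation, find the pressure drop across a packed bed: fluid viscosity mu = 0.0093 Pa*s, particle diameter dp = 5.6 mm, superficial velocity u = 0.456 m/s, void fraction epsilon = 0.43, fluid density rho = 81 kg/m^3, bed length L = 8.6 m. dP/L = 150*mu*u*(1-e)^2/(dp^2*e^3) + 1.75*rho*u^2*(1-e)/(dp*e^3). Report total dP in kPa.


dp = 5.6 mm = 0.0056 m
Viscous term = 150*0.0093*0.456*(1-0.43)^2 / (0.0056^2*0.43^3) = 82891
Inertial term = 1.75*81*0.456^2*(1-0.43) / (0.0056*0.43^3) = 37734.1
dP/L = 82891 + 37734.1 = 120625 Pa/m
dP = 120625 * 8.6 / 1000 = 1037 kPa

1037 kPa


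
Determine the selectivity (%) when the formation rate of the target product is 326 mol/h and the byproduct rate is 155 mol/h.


Selectivity = desired / (desired + undesired) * 100
Total products = 326 + 155 = 481 mol/h
S = 326 / 481 * 100
= 0.6778 * 100
= 67.78 %

67.78 %


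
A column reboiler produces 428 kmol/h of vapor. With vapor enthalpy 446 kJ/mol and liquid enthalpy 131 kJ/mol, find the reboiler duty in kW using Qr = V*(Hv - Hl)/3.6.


Qr = 428 * (446 - 131) / 3.6 = 428 * 315 / 3.6 = 37450

37450 kW


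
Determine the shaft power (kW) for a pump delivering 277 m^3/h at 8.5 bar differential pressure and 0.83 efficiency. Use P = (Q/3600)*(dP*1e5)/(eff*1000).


Q = 277 / 3600 = 0.0769444 m^3/s
P = 0.0769444 * (8.5 * 1e5) / 0.83 / 1000 = 78.80

78.80 kW


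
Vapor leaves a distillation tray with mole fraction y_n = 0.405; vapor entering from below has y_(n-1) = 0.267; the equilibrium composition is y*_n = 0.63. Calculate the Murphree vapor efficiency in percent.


Murphree vapor efficiency: EMV = (y_n - y_(n-1)) / (y*_n - y_(n-1)) * 100
EMV = (0.405 - 0.267) / (0.63 - 0.267) * 100 = 0.138 / 0.363 * 100 = 38.02

38.02 %


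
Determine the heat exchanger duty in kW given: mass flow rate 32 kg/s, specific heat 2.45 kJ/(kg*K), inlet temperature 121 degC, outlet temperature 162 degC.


Q = m_dot * cp * delta_T
delta_T = 162 - 121 = 41 K
Q = 32 * 2.45 * 41
= 78.4 * 41
= 3214.4 kW

3214.4 kW


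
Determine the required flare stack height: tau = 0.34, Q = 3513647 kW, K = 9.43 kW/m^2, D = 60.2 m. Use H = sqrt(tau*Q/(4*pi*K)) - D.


tau*Q/(4*pi*K) = 0.34 * 3513647 / (4 * pi * 9.43) = 10081.3
sqrt(10081.3) = 100.406
H = 100.406 - 60.2 = 40.21

40.21 m


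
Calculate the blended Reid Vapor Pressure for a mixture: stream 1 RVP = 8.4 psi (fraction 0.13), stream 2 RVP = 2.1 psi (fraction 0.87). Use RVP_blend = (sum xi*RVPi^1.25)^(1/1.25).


Chevron index: RVP_blend = (sum xi*RVPi^1.25)^(1/1.25)
RVP^1.25 terms: 0.13 * 8.4^1.25 + 0.87 * 2.1^1.25 = 4.0584
RVP_blend = 4.0584^(1/1.25) = 3.067

3.067 psi


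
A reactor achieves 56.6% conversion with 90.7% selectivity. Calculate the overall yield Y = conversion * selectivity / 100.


Overall yield = conversion (%) * selectivity (%) / 100
Conversion = 56.6%, Selectivity = 90.7%
Y = 56.6 * 90.7 / 100
= 51.3362 %

51.3362 %


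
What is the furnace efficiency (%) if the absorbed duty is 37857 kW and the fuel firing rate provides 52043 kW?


Furnace efficiency = Q_absorbed / Q_fuel * 100
= 37857 / 52043 * 100 = 72.74

72.74 %


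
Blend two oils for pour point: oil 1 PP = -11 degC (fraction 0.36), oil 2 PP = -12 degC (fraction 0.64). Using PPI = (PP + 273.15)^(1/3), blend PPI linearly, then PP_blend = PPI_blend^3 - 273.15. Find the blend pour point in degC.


PPI_1 = (-11 + 273.15)^(1/3) = 6.400049
PPI_2 = (-12 + 273.15)^(1/3) = 6.391901
PPI_blend = 0.36 * 6.400049 + 0.64 * 6.391901 = 6.394834
PP_blend = 6.394834^3 - 273.15 = 261.5097 - 273.15 = -11.64

-11.64 degC


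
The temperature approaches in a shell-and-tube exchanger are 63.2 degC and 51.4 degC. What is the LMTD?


LMTD = (dT1 - dT2) / ln(dT1/dT2)
= (63.2 - 51.4) / ln(63.2 / 51.4) = 11.8 / 0.206666 = 57.10

57.10 degC


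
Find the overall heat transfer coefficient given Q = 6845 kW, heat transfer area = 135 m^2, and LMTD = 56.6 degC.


From Q = U*A*LMTD, U = Q / (A * LMTD)
U = 6845 / (135 * 56.6) = 6845 / 7641 = 0.8958

0.8958 kW/(m^2*K)


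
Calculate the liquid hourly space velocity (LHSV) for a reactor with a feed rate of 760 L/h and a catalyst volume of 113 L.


LHSV = volumetric feed rate / catalyst volume
= 760 L/h / 113 L
= 6.726 h^-1

6.726 h^-1


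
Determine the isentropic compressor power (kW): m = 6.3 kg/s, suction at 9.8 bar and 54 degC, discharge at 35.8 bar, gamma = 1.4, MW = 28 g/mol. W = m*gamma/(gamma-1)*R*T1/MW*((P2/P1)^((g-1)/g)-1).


Isentropic work: W = m*(gamma/(gamma-1))*(R*T1/MW)*((P2/P1)^((gamma-1)/gamma) - 1)
T1 = 54 + 273.15 = 327.15 K
Pressure ratio = 35.8 / 9.8 = 3.65306
Exponent = (1.4 - 1)/1.4 = 0.285714
(P2/P1)^exp - 1 = 3.65306^0.285714 - 1 = 0.447968
W = 6.3 * 1.4 / 0.4 * 8.314 * 327.15 / 28 * 0.447968 = 959.5

959.5 kW


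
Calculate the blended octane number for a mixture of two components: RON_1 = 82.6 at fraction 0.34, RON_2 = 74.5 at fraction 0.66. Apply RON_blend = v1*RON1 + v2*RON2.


Linear blending: RON_blend = sum(vi * RONi)
Contribution 1: 0.34 * 82.6 = 28.084
Contribution 2: 0.66 * 74.5 = 49.17
RON_blend = 28.084 + 49.17 = 77.254

77.254


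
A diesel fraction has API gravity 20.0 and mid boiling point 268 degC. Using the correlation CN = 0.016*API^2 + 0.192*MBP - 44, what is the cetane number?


CN = 0.016 * 20.0^2 + 0.192 * 268 - 44
CN = 6.4 + 51.456 - 44 = 13.856

13.856


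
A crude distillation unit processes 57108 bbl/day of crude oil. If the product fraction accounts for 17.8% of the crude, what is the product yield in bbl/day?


Crude throughput = 57108 bbl/day
Fraction yield = 17.8%
yield = throughput * fraction / 100
yield = 57108 * 17.8 / 100 = 10165.224

10165.224 bbl/day


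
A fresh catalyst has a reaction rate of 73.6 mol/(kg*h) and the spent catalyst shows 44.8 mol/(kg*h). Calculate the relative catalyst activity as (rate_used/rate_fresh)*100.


Activity (%) = (rate_used / rate_fresh) * 100
rate_used = 44.8, rate_fresh = 73.6
= (44.8 / 73.6) * 100
= 0.6087 * 100 = 60.87

60.87 %


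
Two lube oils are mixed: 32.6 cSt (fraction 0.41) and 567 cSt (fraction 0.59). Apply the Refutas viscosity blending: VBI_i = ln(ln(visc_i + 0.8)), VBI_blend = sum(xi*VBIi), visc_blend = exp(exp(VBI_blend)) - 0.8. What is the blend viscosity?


Refutas method: VBN_i = 14.534*ln(ln(visc_i + 0.8)) + 10.975, blended linearly by mass fraction; since VBN is linear in VBI_i = ln(ln(visc_i + 0.8)) and the fractions sum to 1, blend VBI directly: visc = exp(exp(VBI_blend)) - 0.8
VBI_1 = ln(ln(32.6 + 0.8)) = 1.2552
VBI_2 = ln(ln(567 + 0.8)) = 1.84716
VBI_blend = 0.41 * 1.2552 + 0.59 * 1.84716 = 1.60446
visc_blend = exp(exp(1.60446)) - 0.8 = 144.0

144.0 cSt


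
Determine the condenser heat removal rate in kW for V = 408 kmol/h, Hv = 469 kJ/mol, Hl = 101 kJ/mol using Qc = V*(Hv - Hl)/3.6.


Qc = 408 * (469 - 101) / 3.6 = 408 * 368 / 3.6 = 41710

41710 kW


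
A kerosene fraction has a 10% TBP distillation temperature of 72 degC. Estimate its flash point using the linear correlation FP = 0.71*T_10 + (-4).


FP = 0.71 * 72 + (-4) = 47.12

47.12 degC


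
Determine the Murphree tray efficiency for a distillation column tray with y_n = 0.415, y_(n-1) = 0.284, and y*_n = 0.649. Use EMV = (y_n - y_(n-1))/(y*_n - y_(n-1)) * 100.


Murphree vapor efficiency: EMV = (y_n - y_(n-1)) / (y*_n - y_(n-1)) * 100
EMV = (0.415 - 0.284) / (0.649 - 0.284) * 100 = 0.131 / 0.365 * 100 = 35.89

35.89 %


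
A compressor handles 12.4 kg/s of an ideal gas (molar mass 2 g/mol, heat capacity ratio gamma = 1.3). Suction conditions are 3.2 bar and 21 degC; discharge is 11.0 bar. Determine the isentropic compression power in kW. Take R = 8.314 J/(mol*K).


Isentropic work: W = m*(gamma/(gamma-1))*(R*T1/MW)*((P2/P1)^((gamma-1)/gamma) - 1)
T1 = 21 + 273.15 = 294.15 K
Pressure ratio = 11.0 / 3.2 = 3.4375
Exponent = (1.3 - 1)/1.3 = 0.230769
(P2/P1)^exp - 1 = 3.4375^0.230769 - 1 = 0.329683
W = 12.4 * 1.3 / 0.3 * 8.314 * 294.15 / 2 * 0.329683 = 21660

21660 kW


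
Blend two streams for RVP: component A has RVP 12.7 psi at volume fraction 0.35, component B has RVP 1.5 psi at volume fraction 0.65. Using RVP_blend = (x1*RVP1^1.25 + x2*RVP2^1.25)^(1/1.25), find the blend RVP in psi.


Chevron index: RVP_blend = (sum xi*RVPi^1.25)^(1/1.25)
RVP^1.25 terms: 0.35 * 12.7^1.25 + 0.65 * 1.5^1.25 = 9.47019
RVP_blend = 9.47019^(1/1.25) = 6.041

6.041 psi


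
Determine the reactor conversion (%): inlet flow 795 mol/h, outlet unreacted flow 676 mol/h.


X = (F_in - F_out) / F_in * 100
Moles reacted = 795 - 676 = 119
X = 119 / 795 * 100
= 0.1497 * 100
= 14.97 %

14.97 %


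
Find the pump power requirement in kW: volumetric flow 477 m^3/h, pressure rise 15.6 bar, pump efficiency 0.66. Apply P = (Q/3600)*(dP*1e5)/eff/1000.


Q = 477 / 3600 = 0.1325 m^3/s
P = 0.1325 * (15.6 * 1e5) / 0.66 / 1000 = 313.2

313.2 kW


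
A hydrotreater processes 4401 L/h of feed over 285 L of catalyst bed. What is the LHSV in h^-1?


LHSV = volumetric feed rate / catalyst volume
= 4401 L/h / 285 L
= 15.44 h^-1

15.44 h^-1


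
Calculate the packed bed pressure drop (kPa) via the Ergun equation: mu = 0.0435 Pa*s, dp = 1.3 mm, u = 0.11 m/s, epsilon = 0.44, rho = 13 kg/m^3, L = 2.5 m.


dp = 1.3 mm = 0.0013 m
Viscous term = 150*0.0435*0.11*(1-0.44)^2 / (0.0013^2*0.44^3) = 1563520
Inertial term = 1.75*13*0.11^2*(1-0.44) / (0.0013*0.44^3) = 1392.05
dP/L = 1563520 + 1392.05 = 1564910 Pa/m
dP = 1564910 * 2.5 / 1000 = 3912 kPa

3912 kPa


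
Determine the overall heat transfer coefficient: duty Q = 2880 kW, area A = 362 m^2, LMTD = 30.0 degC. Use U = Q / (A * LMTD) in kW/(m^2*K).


From Q = U*A*LMTD, U = Q / (A * LMTD)
U = 2880 / (362 * 30.0) = 2880 / 10860 = 0.2652

0.2652 kW/(m^2*K)


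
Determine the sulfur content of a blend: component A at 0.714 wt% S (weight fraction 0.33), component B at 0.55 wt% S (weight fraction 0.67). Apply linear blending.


Linear sulfur blending: S_blend = x1*S1 + x2*S2
Contribution 1: 0.33 * 0.714 = 0.23562 wt%
Contribution 2: 0.67 * 0.55 = 0.3685 wt%
S_blend = 0.23562 + 0.3685 = 0.60412

0.60412 wt%
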